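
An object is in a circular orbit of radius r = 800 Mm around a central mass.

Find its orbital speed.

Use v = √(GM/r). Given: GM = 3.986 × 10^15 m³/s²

Convert to SI: r = 800 Mm = 8e+08 m.
For a circular orbit, gravity supplies the centripetal force, so v = √(GM / r).
v = √(3.986e+15 / 8e+08) m/s ≈ 2232 m/s = 2.232 km/s.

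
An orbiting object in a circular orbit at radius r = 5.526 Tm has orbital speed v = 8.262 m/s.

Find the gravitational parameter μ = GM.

Convert to SI: r = 5.526 Tm = 5.526e+12 m.
For a circular orbit v² = GM/r, so GM = v² · r.
GM = (8.262)² · 5.526e+12 m³/s² ≈ 3.772e+14 m³/s² = 3.772 × 10^14 m³/s².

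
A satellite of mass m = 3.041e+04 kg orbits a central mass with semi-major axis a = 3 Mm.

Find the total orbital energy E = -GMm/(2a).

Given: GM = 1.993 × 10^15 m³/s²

Convert to SI: a = 3 Mm = 3e+06 m.
E = −GMm / (2a).
E = −1.993e+15 · 3.041e+04 / (2 · 3e+06) J ≈ -1.01e+13 J = -10.1 TJ.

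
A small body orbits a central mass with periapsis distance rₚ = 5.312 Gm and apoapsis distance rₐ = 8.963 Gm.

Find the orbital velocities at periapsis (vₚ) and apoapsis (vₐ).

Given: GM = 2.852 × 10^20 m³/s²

Convert to SI: rₚ = 5.312 Gm = 5.312e+09 m; rₐ = 8.963 Gm = 8.963e+09 m.
Use the vis-viva equation v² = GM(2/r − 1/a) with a = (rₚ + rₐ)/2 = (5.312e+09 + 8.963e+09)/2 = 7.1375e+09 m.
vₚ = √(GM · (2/rₚ − 1/a)) = √(2.852e+20 · (2/5.312e+09 − 1/7.1375e+09)) m/s ≈ 2.597e+05 m/s = 259.7 km/s.
vₐ = √(GM · (2/rₐ − 1/a)) = √(2.852e+20 · (2/8.963e+09 − 1/7.1375e+09)) m/s ≈ 1.539e+05 m/s = 153.9 km/s.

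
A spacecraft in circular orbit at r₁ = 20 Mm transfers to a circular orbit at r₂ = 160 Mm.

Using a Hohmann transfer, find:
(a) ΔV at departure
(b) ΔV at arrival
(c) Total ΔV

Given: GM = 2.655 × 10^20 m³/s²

Convert to SI: r₁ = 20 Mm = 2e+07 m; r₂ = 160 Mm = 1.6e+08 m.
Transfer semi-major axis: a_t = (r₁ + r₂)/2 = (2e+07 + 1.6e+08)/2 = 9e+07 m.
Circular speeds: v₁ = √(GM/r₁) = 3.64349e+06 m/s, v₂ = √(GM/r₂) = 1.28817e+06 m/s.
Transfer speeds (vis-viva v² = GM(2/r − 1/a_t)): v₁ᵗ = 4.85798e+06 m/s, v₂ᵗ = 607248 m/s.
(a) ΔV₁ = |v₁ᵗ − v₁| ≈ 1.214e+06 m/s = 1214 km/s.
(b) ΔV₂ = |v₂ − v₂ᵗ| ≈ 6.809e+05 m/s = 680.9 km/s.
(c) ΔV_total = ΔV₁ + ΔV₂ ≈ 1.895e+06 m/s = 1895 km/s.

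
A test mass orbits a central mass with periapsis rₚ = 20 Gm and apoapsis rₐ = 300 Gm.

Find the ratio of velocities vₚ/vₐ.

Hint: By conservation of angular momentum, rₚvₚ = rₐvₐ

Convert to SI: rₚ = 20 Gm = 2e+10 m; rₐ = 300 Gm = 3e+11 m.
Conservation of angular momentum gives rₚvₚ = rₐvₐ, so vₚ/vₐ = rₐ/rₚ.
vₚ/vₐ = 3e+11 / 2e+10 ≈ 15.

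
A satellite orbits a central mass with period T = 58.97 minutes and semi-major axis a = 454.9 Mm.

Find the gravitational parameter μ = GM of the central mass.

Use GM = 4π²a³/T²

Convert to SI: T = 58.97 minutes = 3538.2 s; a = 454.9 Mm = 4.549e+08 m.
GM = 4π² · a³ / T².
GM = 4π² · (4.549e+08)³ / (3538.2)² m³/s² ≈ 2.969e+20 m³/s² = 2.969 × 10^20 m³/s².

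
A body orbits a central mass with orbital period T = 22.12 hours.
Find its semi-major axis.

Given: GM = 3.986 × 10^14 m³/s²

Convert to SI: T = 22.12 hours = 79632 s.
Invert Kepler's third law: a = (GM · T² / (4π²))^(1/3).
Substituting T = 79632 s and GM = 3.986e+14 m³/s²:
a = (3.986e+14 · (79632)² / (4π²))^(1/3) m
a ≈ 4.001e+07 m = 40.01 Mm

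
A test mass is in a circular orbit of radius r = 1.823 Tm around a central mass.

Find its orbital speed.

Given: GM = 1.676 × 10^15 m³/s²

Convert to SI: r = 1.823 Tm = 1.823e+12 m.
For a circular orbit, gravity supplies the centripetal force, so v = √(GM / r).
v = √(1.676e+15 / 1.823e+12) m/s ≈ 30.32 m/s = 30.32 m/s.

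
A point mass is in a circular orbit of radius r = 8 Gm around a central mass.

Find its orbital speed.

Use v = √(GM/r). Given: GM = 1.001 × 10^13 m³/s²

Convert to SI: r = 8 Gm = 8e+09 m.
For a circular orbit, gravity supplies the centripetal force, so v = √(GM / r).
v = √(1.001e+13 / 8e+09) m/s ≈ 35.37 m/s = 35.37 m/s.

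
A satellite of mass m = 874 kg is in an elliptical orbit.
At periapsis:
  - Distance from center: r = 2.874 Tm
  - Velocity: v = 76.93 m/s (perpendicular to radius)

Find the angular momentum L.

Convert to SI: r = 2.874 Tm = 2.874e+12 m.
Since v is perpendicular to r, L = m · v · r.
L = 874 · 76.93 · 2.874e+12 kg·m²/s ≈ 1.932e+17 kg·m²/s.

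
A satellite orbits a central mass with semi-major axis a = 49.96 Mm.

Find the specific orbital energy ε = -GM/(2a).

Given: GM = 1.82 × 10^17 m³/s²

Convert to SI: a = 49.96 Mm = 4.996e+07 m.
ε = −GM / (2a).
ε = −1.82e+17 / (2 · 4.996e+07) J/kg ≈ -1.821e+09 J/kg = -1.821 GJ/kg.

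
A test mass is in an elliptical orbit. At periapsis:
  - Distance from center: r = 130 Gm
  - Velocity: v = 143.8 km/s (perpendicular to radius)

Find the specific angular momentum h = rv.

Convert to SI: r = 130 Gm = 1.3e+11 m; v = 143.8 km/s = 143800 m/s.
With v perpendicular to r, h = r · v.
h = 1.3e+11 · 143800 m²/s ≈ 1.869e+16 m²/s.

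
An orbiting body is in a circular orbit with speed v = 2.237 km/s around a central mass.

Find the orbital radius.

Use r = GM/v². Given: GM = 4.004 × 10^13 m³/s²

Convert to SI: v = 2.237 km/s = 2237 m/s.
For a circular orbit, v² = GM / r, so r = GM / v².
r = 4.004e+13 / (2237)² m ≈ 8.001e+06 m = 8.001 Mm.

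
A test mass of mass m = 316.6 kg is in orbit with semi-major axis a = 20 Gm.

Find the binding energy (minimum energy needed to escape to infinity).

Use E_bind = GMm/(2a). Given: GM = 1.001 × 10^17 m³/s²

Convert to SI: a = 20 Gm = 2e+10 m.
Total orbital energy is E = −GMm/(2a); binding energy is E_bind = −E = GMm/(2a).
E_bind = 1.001e+17 · 316.6 / (2 · 2e+10) J ≈ 7.923e+08 J = 792.3 MJ.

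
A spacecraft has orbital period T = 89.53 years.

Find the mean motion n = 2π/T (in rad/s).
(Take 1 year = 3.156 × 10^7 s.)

Convert to SI: T = 89.53 years = 2.82557e+09 s.
n = 2π / T.
n = 2π / 2.82557e+09 s ≈ 2.224e-09 rad/s.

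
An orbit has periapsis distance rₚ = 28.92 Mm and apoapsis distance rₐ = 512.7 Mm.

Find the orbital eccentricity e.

Convert to SI: rₚ = 28.92 Mm = 2.892e+07 m; rₐ = 512.7 Mm = 5.127e+08 m.
e = (rₐ − rₚ) / (rₐ + rₚ).
e = (5.127e+08 − 2.892e+07) / (5.127e+08 + 2.892e+07) = 4.8378e+08 / 5.4162e+08 ≈ 0.8932.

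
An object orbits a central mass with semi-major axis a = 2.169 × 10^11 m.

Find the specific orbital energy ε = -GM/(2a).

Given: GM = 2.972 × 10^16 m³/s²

ε = −GM / (2a).
ε = −2.972e+16 / (2 · 2.169e+11) J/kg ≈ -6.851e+04 J/kg = -68.51 kJ/kg.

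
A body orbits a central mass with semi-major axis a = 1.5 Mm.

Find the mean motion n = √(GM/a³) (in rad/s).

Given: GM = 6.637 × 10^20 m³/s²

Convert to SI: a = 1.5 Mm = 1.5e+06 m.
n = √(GM / a³).
n = √(6.637e+20 / (1.5e+06)³) rad/s ≈ 14.02 rad/s.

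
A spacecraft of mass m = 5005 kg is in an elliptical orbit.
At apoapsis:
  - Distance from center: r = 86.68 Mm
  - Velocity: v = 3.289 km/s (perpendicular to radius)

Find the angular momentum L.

Convert to SI: r = 86.68 Mm = 8.668e+07 m; v = 3.289 km/s = 3289 m/s.
Since v is perpendicular to r, L = m · v · r.
L = 5005 · 3289 · 8.668e+07 kg·m²/s ≈ 1.427e+15 kg·m²/s.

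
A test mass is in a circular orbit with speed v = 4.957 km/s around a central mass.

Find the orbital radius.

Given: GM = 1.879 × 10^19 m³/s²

Convert to SI: v = 4.957 km/s = 4957 m/s.
For a circular orbit, v² = GM / r, so r = GM / v².
r = 1.879e+19 / (4957)² m ≈ 7.647e+11 m = 7.647 × 10^11 m.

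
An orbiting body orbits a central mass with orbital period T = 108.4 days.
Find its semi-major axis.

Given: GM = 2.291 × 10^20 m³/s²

Convert to SI: T = 108.4 days = 9.36576e+06 s.
Invert Kepler's third law: a = (GM · T² / (4π²))^(1/3).
Substituting T = 9.36576e+06 s and GM = 2.291e+20 m³/s²:
a = (2.291e+20 · (9.36576e+06)² / (4π²))^(1/3) m
a ≈ 7.985e+10 m = 79.85 Gm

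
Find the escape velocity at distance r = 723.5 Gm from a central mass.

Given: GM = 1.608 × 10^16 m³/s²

Convert to SI: r = 723.5 Gm = 7.235e+11 m.
Escape velocity comes from setting total energy to zero: ½v² − GM/r = 0 ⇒ v_esc = √(2GM / r).
v_esc = √(2 · 1.608e+16 / 7.235e+11) m/s ≈ 210.8 m/s = 210.8 m/s.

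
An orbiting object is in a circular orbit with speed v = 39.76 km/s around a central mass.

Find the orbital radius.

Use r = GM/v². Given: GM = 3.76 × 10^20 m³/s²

Convert to SI: v = 39.76 km/s = 39760 m/s.
For a circular orbit, v² = GM / r, so r = GM / v².
r = 3.76e+20 / (39760)² m ≈ 2.378e+11 m = 2.378 × 10^11 m.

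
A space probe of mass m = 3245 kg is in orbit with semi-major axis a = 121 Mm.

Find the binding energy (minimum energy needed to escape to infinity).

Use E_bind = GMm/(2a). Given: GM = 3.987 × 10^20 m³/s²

Convert to SI: a = 121 Mm = 1.21e+08 m.
Total orbital energy is E = −GMm/(2a); binding energy is E_bind = −E = GMm/(2a).
E_bind = 3.987e+20 · 3245 / (2 · 1.21e+08) J ≈ 5.346e+15 J = 5.346 PJ.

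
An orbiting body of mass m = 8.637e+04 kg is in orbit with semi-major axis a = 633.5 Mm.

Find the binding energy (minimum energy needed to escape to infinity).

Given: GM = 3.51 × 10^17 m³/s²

Convert to SI: a = 633.5 Mm = 6.335e+08 m.
Total orbital energy is E = −GMm/(2a); binding energy is E_bind = −E = GMm/(2a).
E_bind = 3.51e+17 · 8.637e+04 / (2 · 6.335e+08) J ≈ 2.393e+13 J = 23.93 TJ.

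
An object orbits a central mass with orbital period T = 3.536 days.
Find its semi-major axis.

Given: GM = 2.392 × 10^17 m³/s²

Convert to SI: T = 3.536 days = 305510 s.
Invert Kepler's third law: a = (GM · T² / (4π²))^(1/3).
Substituting T = 305510 s and GM = 2.392e+17 m³/s²:
a = (2.392e+17 · (305510)² / (4π²))^(1/3) m
a ≈ 8.27e+08 m = 827 Mm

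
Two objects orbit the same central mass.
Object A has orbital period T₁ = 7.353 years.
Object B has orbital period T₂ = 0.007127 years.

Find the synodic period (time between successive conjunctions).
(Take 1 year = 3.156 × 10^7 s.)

Convert to SI: T₁ = 7.353 years = 2.32061e+08 s; T₂ = 0.007127 years = 224928 s.
T_syn = |T₁ · T₂ / (T₁ − T₂)|.
T_syn = |2.32061e+08 · 224928 / (2.32061e+08 − 224928)| s ≈ 2.251e+05 s = 0.007134 years.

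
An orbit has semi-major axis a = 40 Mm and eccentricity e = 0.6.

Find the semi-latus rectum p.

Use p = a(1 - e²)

Convert to SI: a = 40 Mm = 4e+07 m.
p = a (1 − e²).
p = 4e+07 · (1 − (0.6)²) = 4e+07 · 0.64 ≈ 2.56e+07 m = 25.6 Mm.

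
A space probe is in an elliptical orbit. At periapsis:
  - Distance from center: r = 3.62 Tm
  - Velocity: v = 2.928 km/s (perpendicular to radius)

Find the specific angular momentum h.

Convert to SI: r = 3.62 Tm = 3.62e+12 m; v = 2.928 km/s = 2928 m/s.
With v perpendicular to r, h = r · v.
h = 3.62e+12 · 2928 m²/s ≈ 1.06e+16 m²/s.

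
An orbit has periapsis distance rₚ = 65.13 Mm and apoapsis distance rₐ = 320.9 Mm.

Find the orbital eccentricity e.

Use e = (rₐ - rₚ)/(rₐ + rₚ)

Convert to SI: rₚ = 65.13 Mm = 6.513e+07 m; rₐ = 320.9 Mm = 3.209e+08 m.
e = (rₐ − rₚ) / (rₐ + rₚ).
e = (3.209e+08 − 6.513e+07) / (3.209e+08 + 6.513e+07) = 2.5577e+08 / 3.8603e+08 ≈ 0.6626.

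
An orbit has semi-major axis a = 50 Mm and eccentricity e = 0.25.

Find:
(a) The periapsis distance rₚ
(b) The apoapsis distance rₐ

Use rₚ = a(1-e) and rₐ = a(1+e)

Convert to SI: a = 50 Mm = 5e+07 m.
(a) rₚ = a(1 − e) = 5e+07 · (1 − 0.25) = 5e+07 · 0.75 ≈ 3.75e+07 m = 37.5 Mm.
(b) rₐ = a(1 + e) = 5e+07 · (1 + 0.25) = 5e+07 · 1.25 ≈ 6.25e+07 m = 62.5 Mm.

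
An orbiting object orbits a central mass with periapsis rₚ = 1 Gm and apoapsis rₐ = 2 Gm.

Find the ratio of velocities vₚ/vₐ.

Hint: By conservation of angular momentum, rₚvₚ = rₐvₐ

Convert to SI: rₚ = 1 Gm = 1e+09 m; rₐ = 2 Gm = 2e+09 m.
Conservation of angular momentum gives rₚvₚ = rₐvₐ, so vₚ/vₐ = rₐ/rₚ.
vₚ/vₐ = 2e+09 / 1e+09 ≈ 2.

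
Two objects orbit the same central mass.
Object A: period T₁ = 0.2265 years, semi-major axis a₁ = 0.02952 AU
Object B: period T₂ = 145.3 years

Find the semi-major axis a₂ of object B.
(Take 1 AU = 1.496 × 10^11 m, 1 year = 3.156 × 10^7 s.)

Convert to SI: T₁ = 0.2265 years = 7.14834e+06 s; a₁ = 0.02952 AU = 4.41619e+09 m; T₂ = 145.3 years = 4.58567e+09 s.
Kepler's third law: (T₁/T₂)² = (a₁/a₂)³ ⇒ a₂ = a₁ · (T₂/T₁)^(2/3).
T₂/T₁ = 4.58567e+09 / 7.14834e+06 = 641.501.
a₂ = 4.41619e+09 · (641.501)^(2/3) m ≈ 3.285e+11 m = 2.196 AU.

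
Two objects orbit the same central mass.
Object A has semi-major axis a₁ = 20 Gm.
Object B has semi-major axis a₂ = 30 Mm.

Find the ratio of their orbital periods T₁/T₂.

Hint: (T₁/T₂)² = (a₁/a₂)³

Convert to SI: a₁ = 20 Gm = 2e+10 m; a₂ = 30 Mm = 3e+07 m.
From Kepler's third law, (T₁/T₂)² = (a₁/a₂)³, so T₁/T₂ = (a₁/a₂)^(3/2).
a₁/a₂ = 2e+10 / 3e+07 = 666.667.
T₁/T₂ = (666.667)^(3/2) ≈ 1.721e+04.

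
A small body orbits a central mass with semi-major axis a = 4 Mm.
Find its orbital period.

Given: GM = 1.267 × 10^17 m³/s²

Convert to SI: a = 4 Mm = 4e+06 m.
Kepler's third law: T = 2π √(a³ / GM).
Substituting a = 4e+06 m and GM = 1.267e+17 m³/s²:
T = 2π √((4e+06)³ / 1.267e+17) s
T ≈ 141.2 s = 2.354 minutes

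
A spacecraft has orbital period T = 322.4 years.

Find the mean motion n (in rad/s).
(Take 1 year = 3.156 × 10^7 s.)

Convert to SI: T = 322.4 years = 1.01749e+10 s.
n = 2π / T.
n = 2π / 1.01749e+10 s ≈ 6.175e-10 rad/s.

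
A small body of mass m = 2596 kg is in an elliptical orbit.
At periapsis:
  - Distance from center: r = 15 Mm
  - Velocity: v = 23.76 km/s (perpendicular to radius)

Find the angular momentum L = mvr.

Convert to SI: r = 15 Mm = 1.5e+07 m; v = 23.76 km/s = 23760 m/s.
Since v is perpendicular to r, L = m · v · r.
L = 2596 · 23760 · 1.5e+07 kg·m²/s ≈ 9.252e+14 kg·m²/s.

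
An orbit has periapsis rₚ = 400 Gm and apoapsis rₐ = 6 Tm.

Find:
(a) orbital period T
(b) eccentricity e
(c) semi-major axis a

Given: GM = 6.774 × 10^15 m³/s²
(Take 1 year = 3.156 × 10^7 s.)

Convert to SI: rₚ = 400 Gm = 4e+11 m; rₐ = 6 Tm = 6e+12 m.
(a) With a = (rₚ + rₐ)/2 = 3.2e+12 m, T = 2π √(a³/GM) = 2π √((3.2e+12)³/6.774e+15) s ≈ 4.37e+11 s
(b) e = (rₐ − rₚ)/(rₐ + rₚ) = (6e+12 − 4e+11)/(6e+12 + 4e+11) ≈ 0.875
(c) a = (rₚ + rₐ)/2 = (4e+11 + 6e+12)/2 ≈ 3.2e+12 m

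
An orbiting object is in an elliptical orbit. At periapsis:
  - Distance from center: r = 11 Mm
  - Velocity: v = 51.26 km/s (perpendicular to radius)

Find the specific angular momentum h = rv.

Convert to SI: r = 11 Mm = 1.1e+07 m; v = 51.26 km/s = 51260 m/s.
With v perpendicular to r, h = r · v.
h = 1.1e+07 · 51260 m²/s ≈ 5.639e+11 m²/s.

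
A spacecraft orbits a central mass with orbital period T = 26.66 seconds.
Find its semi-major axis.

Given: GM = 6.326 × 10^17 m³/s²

Invert Kepler's third law: a = (GM · T² / (4π²))^(1/3).
Substituting T = 26.66 s and GM = 6.326e+17 m³/s²:
a = (6.326e+17 · (26.66)² / (4π²))^(1/3) m
a ≈ 2.25e+06 m = 2.25 Mm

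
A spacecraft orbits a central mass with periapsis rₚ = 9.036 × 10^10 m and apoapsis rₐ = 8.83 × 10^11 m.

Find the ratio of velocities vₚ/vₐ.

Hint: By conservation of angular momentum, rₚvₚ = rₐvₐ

Conservation of angular momentum gives rₚvₚ = rₐvₐ, so vₚ/vₐ = rₐ/rₚ.
vₚ/vₐ = 8.83e+11 / 9.036e+10 ≈ 9.772.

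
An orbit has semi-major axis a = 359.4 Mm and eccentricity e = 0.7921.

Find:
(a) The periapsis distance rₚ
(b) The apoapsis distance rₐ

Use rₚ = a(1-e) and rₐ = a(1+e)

Convert to SI: a = 359.4 Mm = 3.594e+08 m.
(a) rₚ = a(1 − e) = 3.594e+08 · (1 − 0.7921) = 3.594e+08 · 0.2079 ≈ 7.472e+07 m = 74.72 Mm.
(b) rₐ = a(1 + e) = 3.594e+08 · (1 + 0.7921) = 3.594e+08 · 1.7921 ≈ 6.441e+08 m = 644.1 Mm.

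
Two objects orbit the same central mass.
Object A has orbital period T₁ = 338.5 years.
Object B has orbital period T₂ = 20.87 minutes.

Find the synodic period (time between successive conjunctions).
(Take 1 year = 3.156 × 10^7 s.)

Convert to SI: T₁ = 338.5 years = 1.06831e+10 s; T₂ = 20.87 minutes = 1252.2 s.
T_syn = |T₁ · T₂ / (T₁ − T₂)|.
T_syn = |1.06831e+10 · 1252.2 / (1.06831e+10 − 1252.2)| s ≈ 1252 s = 20.87 minutes.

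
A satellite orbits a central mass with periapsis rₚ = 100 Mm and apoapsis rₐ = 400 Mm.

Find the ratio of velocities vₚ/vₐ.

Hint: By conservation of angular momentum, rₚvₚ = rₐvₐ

Convert to SI: rₚ = 100 Mm = 1e+08 m; rₐ = 400 Mm = 4e+08 m.
Conservation of angular momentum gives rₚvₚ = rₐvₐ, so vₚ/vₐ = rₐ/rₚ.
vₚ/vₐ = 4e+08 / 1e+08 ≈ 4.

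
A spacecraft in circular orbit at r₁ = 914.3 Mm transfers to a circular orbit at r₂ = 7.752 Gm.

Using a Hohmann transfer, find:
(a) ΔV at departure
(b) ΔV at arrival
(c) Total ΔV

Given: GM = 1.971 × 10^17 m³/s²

Convert to SI: r₁ = 914.3 Mm = 9.143e+08 m; r₂ = 7.752 Gm = 7.752e+09 m.
Transfer semi-major axis: a_t = (r₁ + r₂)/2 = (9.143e+08 + 7.752e+09)/2 = 4.33315e+09 m.
Circular speeds: v₁ = √(GM/r₁) = 14682.5 m/s, v₂ = √(GM/r₂) = 5042.39 m/s.
Transfer speeds (vis-viva v² = GM(2/r − 1/a_t)): v₁ᵗ = 19638.3 m/s, v₂ᵗ = 2316.22 m/s.
(a) ΔV₁ = |v₁ᵗ − v₁| ≈ 4956 m/s = 4.956 km/s.
(b) ΔV₂ = |v₂ − v₂ᵗ| ≈ 2726 m/s = 2.726 km/s.
(c) ΔV_total = ΔV₁ + ΔV₂ ≈ 7682 m/s = 7.682 km/s.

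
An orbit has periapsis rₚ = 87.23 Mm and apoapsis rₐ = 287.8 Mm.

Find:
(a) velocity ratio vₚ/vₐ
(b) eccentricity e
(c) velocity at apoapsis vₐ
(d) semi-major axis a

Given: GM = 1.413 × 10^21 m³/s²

Convert to SI: rₚ = 87.23 Mm = 8.723e+07 m; rₐ = 287.8 Mm = 2.878e+08 m.
(a) Conservation of angular momentum (rₚvₚ = rₐvₐ) gives vₚ/vₐ = rₐ/rₚ = 2.878e+08/8.723e+07 ≈ 3.299
(b) e = (rₐ − rₚ)/(rₐ + rₚ) = (2.878e+08 − 8.723e+07)/(2.878e+08 + 8.723e+07) ≈ 0.5348
(c) With a = (rₚ + rₐ)/2 = 1.87515e+08 m, vₐ = √(GM (2/rₐ − 1/a)) = √(1.413e+21 · (2/2.878e+08 − 1/1.87515e+08)) m/s ≈ 1.511e+06 m/s
(d) a = (rₚ + rₐ)/2 = (8.723e+07 + 2.878e+08)/2 ≈ 1.875e+08 m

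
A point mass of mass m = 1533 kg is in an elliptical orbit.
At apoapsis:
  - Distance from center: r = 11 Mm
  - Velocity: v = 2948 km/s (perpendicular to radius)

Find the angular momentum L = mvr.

Convert to SI: r = 11 Mm = 1.1e+07 m; v = 2948 km/s = 2.948e+06 m/s.
Since v is perpendicular to r, L = m · v · r.
L = 1533 · 2.948e+06 · 1.1e+07 kg·m²/s ≈ 4.971e+16 kg·m²/s.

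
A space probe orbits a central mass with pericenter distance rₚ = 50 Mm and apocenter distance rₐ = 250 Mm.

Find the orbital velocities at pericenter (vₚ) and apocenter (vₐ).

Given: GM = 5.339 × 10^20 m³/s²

Convert to SI: rₚ = 50 Mm = 5e+07 m; rₐ = 250 Mm = 2.5e+08 m.
Use the vis-viva equation v² = GM(2/r − 1/a) with a = (rₚ + rₐ)/2 = (5e+07 + 2.5e+08)/2 = 1.5e+08 m.
vₚ = √(GM · (2/rₚ − 1/a)) = √(5.339e+20 · (2/5e+07 − 1/1.5e+08)) m/s ≈ 4.219e+06 m/s = 4219 km/s.
vₐ = √(GM · (2/rₐ − 1/a)) = √(5.339e+20 · (2/2.5e+08 − 1/1.5e+08)) m/s ≈ 8.437e+05 m/s = 843.7 km/s.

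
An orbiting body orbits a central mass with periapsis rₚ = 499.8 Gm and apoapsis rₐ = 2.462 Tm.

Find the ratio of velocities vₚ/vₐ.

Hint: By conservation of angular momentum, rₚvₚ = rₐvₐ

Convert to SI: rₚ = 499.8 Gm = 4.998e+11 m; rₐ = 2.462 Tm = 2.462e+12 m.
Conservation of angular momentum gives rₚvₚ = rₐvₐ, so vₚ/vₐ = rₐ/rₚ.
vₚ/vₐ = 2.462e+12 / 4.998e+11 ≈ 4.926.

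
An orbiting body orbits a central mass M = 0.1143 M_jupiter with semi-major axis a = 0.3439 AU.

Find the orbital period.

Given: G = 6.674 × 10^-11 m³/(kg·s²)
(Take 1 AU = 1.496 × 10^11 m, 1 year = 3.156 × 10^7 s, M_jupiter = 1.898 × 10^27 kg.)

Convert to SI: a = 0.3439 AU = 5.14474e+10 m; M = 0.1143 M_jupiter = 2.16941e+26 kg.
GM = G · M = 6.674e-11 · 2.16941e+26 = 1.44787e+16 m³/s².
Kepler's third law: T = 2π √(a³ / GM).
Substituting a = 5.14474e+10 m and GM = 1.44787e+16 m³/s²:
T = 2π √((5.14474e+10)³ / 1.44787e+16) s
T ≈ 6.093e+08 s = 19.31 years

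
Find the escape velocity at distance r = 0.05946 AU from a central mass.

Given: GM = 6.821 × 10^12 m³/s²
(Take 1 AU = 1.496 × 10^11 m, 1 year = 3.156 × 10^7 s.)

Convert to SI: r = 0.05946 AU = 8.89522e+09 m.
Escape velocity comes from setting total energy to zero: ½v² − GM/r = 0 ⇒ v_esc = √(2GM / r).
v_esc = √(2 · 6.821e+12 / 8.89522e+09) m/s ≈ 39.16 m/s = 0.008262 AU/year.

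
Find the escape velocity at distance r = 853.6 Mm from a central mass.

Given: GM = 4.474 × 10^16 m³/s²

Convert to SI: r = 853.6 Mm = 8.536e+08 m.
Escape velocity comes from setting total energy to zero: ½v² − GM/r = 0 ⇒ v_esc = √(2GM / r).
v_esc = √(2 · 4.474e+16 / 8.536e+08) m/s ≈ 1.024e+04 m/s = 10.24 km/s.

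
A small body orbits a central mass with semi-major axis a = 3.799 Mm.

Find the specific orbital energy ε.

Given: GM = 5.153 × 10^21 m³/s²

Convert to SI: a = 3.799 Mm = 3.799e+06 m.
ε = −GM / (2a).
ε = −5.153e+21 / (2 · 3.799e+06) J/kg ≈ -6.782e+14 J/kg = -6.782e+05 GJ/kg.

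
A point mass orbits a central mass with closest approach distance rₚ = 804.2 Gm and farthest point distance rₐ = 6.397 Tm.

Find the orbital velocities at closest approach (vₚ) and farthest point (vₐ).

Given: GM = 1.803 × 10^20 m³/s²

Convert to SI: rₚ = 804.2 Gm = 8.042e+11 m; rₐ = 6.397 Tm = 6.397e+12 m.
Use the vis-viva equation v² = GM(2/r − 1/a) with a = (rₚ + rₐ)/2 = (8.042e+11 + 6.397e+12)/2 = 3.6006e+12 m.
vₚ = √(GM · (2/rₚ − 1/a)) = √(1.803e+20 · (2/8.042e+11 − 1/3.6006e+12)) m/s ≈ 1.996e+04 m/s = 19.96 km/s.
vₐ = √(GM · (2/rₐ − 1/a)) = √(1.803e+20 · (2/6.397e+12 − 1/3.6006e+12)) m/s ≈ 2509 m/s = 2.509 km/s.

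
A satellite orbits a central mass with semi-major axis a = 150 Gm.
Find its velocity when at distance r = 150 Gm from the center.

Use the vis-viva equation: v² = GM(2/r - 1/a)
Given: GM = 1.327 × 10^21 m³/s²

Convert to SI: a = 150 Gm = 1.5e+11 m; r = 150 Gm = 1.5e+11 m.
Vis-viva: v = √(GM · (2/r − 1/a)).
2/r − 1/a = 2/1.5e+11 − 1/1.5e+11 = 6.66667e-12 m⁻¹.
v = √(1.327e+21 · 6.66667e-12) m/s ≈ 9.406e+04 m/s = 94.06 km/s.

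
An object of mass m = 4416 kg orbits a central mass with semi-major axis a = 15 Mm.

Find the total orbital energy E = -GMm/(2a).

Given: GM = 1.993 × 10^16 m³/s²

Convert to SI: a = 15 Mm = 1.5e+07 m.
E = −GMm / (2a).
E = −1.993e+16 · 4416 / (2 · 1.5e+07) J ≈ -2.934e+12 J = -2.934 TJ.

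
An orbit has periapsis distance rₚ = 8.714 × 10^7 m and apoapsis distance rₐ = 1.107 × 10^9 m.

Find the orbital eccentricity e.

e = (rₐ − rₚ) / (rₐ + rₚ).
e = (1.107e+09 − 8.714e+07) / (1.107e+09 + 8.714e+07) = 1.01986e+09 / 1.19414e+09 ≈ 0.8541.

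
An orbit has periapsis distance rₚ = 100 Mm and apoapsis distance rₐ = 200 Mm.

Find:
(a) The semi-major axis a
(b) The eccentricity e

Convert to SI: rₚ = 100 Mm = 1e+08 m; rₐ = 200 Mm = 2e+08 m.
(a) a = (rₚ + rₐ) / 2 = (1e+08 + 2e+08) / 2 ≈ 1.5e+08 m = 150 Mm.
(b) e = (rₐ − rₚ) / (rₐ + rₚ) = (2e+08 − 1e+08) / (2e+08 + 1e+08) ≈ 0.3333.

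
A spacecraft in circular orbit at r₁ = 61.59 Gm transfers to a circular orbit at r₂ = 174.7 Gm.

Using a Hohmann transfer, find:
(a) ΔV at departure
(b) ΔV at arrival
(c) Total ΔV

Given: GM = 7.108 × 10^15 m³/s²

Convert to SI: r₁ = 61.59 Gm = 6.159e+10 m; r₂ = 174.7 Gm = 1.747e+11 m.
Transfer semi-major axis: a_t = (r₁ + r₂)/2 = (6.159e+10 + 1.747e+11)/2 = 1.18145e+11 m.
Circular speeds: v₁ = √(GM/r₁) = 339.718 m/s, v₂ = √(GM/r₂) = 201.71 m/s.
Transfer speeds (vis-viva v² = GM(2/r − 1/a_t)): v₁ᵗ = 413.102 m/s, v₂ᵗ = 145.638 m/s.
(a) ΔV₁ = |v₁ᵗ − v₁| ≈ 73.38 m/s = 73.38 m/s.
(b) ΔV₂ = |v₂ − v₂ᵗ| ≈ 56.07 m/s = 56.07 m/s.
(c) ΔV_total = ΔV₁ + ΔV₂ ≈ 129.5 m/s = 129.5 m/s.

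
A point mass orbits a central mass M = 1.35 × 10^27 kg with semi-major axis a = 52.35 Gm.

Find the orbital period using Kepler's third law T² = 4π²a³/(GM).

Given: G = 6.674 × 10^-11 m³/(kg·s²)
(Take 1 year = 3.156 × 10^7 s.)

Convert to SI: a = 52.35 Gm = 5.235e+10 m.
GM = G · M = 6.674e-11 · 1.35e+27 = 9.0099e+16 m³/s².
Kepler's third law: T = 2π √(a³ / GM).
Substituting a = 5.235e+10 m and GM = 9.0099e+16 m³/s²:
T = 2π √((5.235e+10)³ / 9.0099e+16) s
T ≈ 2.507e+08 s = 7.944 years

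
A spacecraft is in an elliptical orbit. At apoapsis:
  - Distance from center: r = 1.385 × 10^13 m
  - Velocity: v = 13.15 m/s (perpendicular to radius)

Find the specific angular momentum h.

With v perpendicular to r, h = r · v.
h = 1.385e+13 · 13.15 m²/s ≈ 1.821e+14 m²/s.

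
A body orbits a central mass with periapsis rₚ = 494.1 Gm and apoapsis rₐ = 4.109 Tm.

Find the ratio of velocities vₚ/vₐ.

Convert to SI: rₚ = 494.1 Gm = 4.941e+11 m; rₐ = 4.109 Tm = 4.109e+12 m.
Conservation of angular momentum gives rₚvₚ = rₐvₐ, so vₚ/vₐ = rₐ/rₚ.
vₚ/vₐ = 4.109e+12 / 4.941e+11 ≈ 8.316.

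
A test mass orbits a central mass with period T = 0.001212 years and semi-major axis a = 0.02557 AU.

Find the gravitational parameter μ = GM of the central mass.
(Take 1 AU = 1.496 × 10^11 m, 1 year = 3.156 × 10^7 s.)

Convert to SI: T = 0.001212 years = 38250.7 s; a = 0.02557 AU = 3.82527e+09 m.
GM = 4π² · a³ / T².
GM = 4π² · (3.82527e+09)³ / (38250.7)² m³/s² ≈ 1.51e+21 m³/s² = 1.51 × 10^21 m³/s².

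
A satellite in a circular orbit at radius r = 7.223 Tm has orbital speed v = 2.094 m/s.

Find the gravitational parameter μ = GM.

Convert to SI: r = 7.223 Tm = 7.223e+12 m.
For a circular orbit v² = GM/r, so GM = v² · r.
GM = (2.094)² · 7.223e+12 m³/s² ≈ 3.167e+13 m³/s² = 3.167 × 10^13 m³/s².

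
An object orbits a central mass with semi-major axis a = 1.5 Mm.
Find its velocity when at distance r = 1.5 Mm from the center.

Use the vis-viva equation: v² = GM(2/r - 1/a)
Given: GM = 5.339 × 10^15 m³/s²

Convert to SI: a = 1.5 Mm = 1.5e+06 m; r = 1.5 Mm = 1.5e+06 m.
Vis-viva: v = √(GM · (2/r − 1/a)).
2/r − 1/a = 2/1.5e+06 − 1/1.5e+06 = 6.66667e-07 m⁻¹.
v = √(5.339e+15 · 6.66667e-07) m/s ≈ 5.966e+04 m/s = 59.66 km/s.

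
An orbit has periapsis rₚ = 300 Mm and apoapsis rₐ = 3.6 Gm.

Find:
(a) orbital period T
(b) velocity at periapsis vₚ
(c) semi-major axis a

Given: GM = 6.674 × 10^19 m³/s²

Convert to SI: rₚ = 300 Mm = 3e+08 m; rₐ = 3.6 Gm = 3.6e+09 m.
(a) With a = (rₚ + rₐ)/2 = 1.95e+09 m, T = 2π √(a³/GM) = 2π √((1.95e+09)³/6.674e+19) s ≈ 6.623e+04 s
(b) With a = (rₚ + rₐ)/2 = 1.95e+09 m, vₚ = √(GM (2/rₚ − 1/a)) = √(6.674e+19 · (2/3e+08 − 1/1.95e+09)) m/s ≈ 6.409e+05 m/s
(c) a = (rₚ + rₐ)/2 = (3e+08 + 3.6e+09)/2 ≈ 1.95e+09 m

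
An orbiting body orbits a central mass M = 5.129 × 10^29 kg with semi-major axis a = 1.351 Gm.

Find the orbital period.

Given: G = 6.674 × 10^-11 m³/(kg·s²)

Convert to SI: a = 1.351 Gm = 1.351e+09 m.
GM = G · M = 6.674e-11 · 5.129e+29 = 3.42309e+19 m³/s².
Kepler's third law: T = 2π √(a³ / GM).
Substituting a = 1.351e+09 m and GM = 3.42309e+19 m³/s²:
T = 2π √((1.351e+09)³ / 3.42309e+19) s
T ≈ 5.333e+04 s = 14.81 hours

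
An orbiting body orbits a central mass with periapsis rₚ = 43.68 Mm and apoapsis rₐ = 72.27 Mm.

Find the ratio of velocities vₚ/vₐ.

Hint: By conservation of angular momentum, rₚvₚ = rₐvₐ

Convert to SI: rₚ = 43.68 Mm = 4.368e+07 m; rₐ = 72.27 Mm = 7.227e+07 m.
Conservation of angular momentum gives rₚvₚ = rₐvₐ, so vₚ/vₐ = rₐ/rₚ.
vₚ/vₐ = 7.227e+07 / 4.368e+07 ≈ 1.655.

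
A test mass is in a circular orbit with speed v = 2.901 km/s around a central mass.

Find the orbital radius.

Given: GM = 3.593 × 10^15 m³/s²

Convert to SI: v = 2.901 km/s = 2901 m/s.
For a circular orbit, v² = GM / r, so r = GM / v².
r = 3.593e+15 / (2901)² m ≈ 4.269e+08 m = 426.9 Mm.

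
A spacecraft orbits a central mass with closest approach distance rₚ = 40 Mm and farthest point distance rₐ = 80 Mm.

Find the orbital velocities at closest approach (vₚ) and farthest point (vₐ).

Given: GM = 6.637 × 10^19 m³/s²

Convert to SI: rₚ = 40 Mm = 4e+07 m; rₐ = 80 Mm = 8e+07 m.
Use the vis-viva equation v² = GM(2/r − 1/a) with a = (rₚ + rₐ)/2 = (4e+07 + 8e+07)/2 = 6e+07 m.
vₚ = √(GM · (2/rₚ − 1/a)) = √(6.637e+19 · (2/4e+07 − 1/6e+07)) m/s ≈ 1.487e+06 m/s = 1487 km/s.
vₐ = √(GM · (2/rₐ − 1/a)) = √(6.637e+19 · (2/8e+07 − 1/6e+07)) m/s ≈ 7.437e+05 m/s = 743.7 km/s.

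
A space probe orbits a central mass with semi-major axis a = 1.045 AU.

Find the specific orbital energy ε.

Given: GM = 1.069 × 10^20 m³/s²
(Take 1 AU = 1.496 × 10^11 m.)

Convert to SI: a = 1.045 AU = 1.56332e+11 m.
ε = −GM / (2a).
ε = −1.069e+20 / (2 · 1.56332e+11) J/kg ≈ -3.419e+08 J/kg = -341.9 MJ/kg.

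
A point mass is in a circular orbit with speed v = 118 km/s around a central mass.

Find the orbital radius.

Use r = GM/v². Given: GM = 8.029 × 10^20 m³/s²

Convert to SI: v = 118 km/s = 118000 m/s.
For a circular orbit, v² = GM / r, so r = GM / v².
r = 8.029e+20 / (118000)² m ≈ 5.766e+10 m = 57.66 Gm.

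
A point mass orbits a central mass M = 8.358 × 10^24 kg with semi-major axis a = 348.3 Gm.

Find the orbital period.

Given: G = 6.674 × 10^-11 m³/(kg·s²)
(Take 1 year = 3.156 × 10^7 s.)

Convert to SI: a = 348.3 Gm = 3.483e+11 m.
GM = G · M = 6.674e-11 · 8.358e+24 = 5.57813e+14 m³/s².
Kepler's third law: T = 2π √(a³ / GM).
Substituting a = 3.483e+11 m and GM = 5.57813e+14 m³/s²:
T = 2π √((3.483e+11)³ / 5.57813e+14) s
T ≈ 5.468e+10 s = 1733 years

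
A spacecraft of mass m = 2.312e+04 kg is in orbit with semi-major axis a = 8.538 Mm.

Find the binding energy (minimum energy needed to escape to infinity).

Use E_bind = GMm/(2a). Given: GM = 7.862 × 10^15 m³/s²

Convert to SI: a = 8.538 Mm = 8.538e+06 m.
Total orbital energy is E = −GMm/(2a); binding energy is E_bind = −E = GMm/(2a).
E_bind = 7.862e+15 · 2.312e+04 / (2 · 8.538e+06) J ≈ 1.064e+13 J = 10.64 TJ.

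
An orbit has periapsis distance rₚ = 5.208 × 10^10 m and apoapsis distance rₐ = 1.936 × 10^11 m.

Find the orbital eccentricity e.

e = (rₐ − rₚ) / (rₐ + rₚ).
e = (1.936e+11 − 5.208e+10) / (1.936e+11 + 5.208e+10) = 1.4152e+11 / 2.4568e+11 ≈ 0.576.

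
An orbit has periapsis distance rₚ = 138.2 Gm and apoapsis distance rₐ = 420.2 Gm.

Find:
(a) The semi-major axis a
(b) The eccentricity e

Convert to SI: rₚ = 138.2 Gm = 1.382e+11 m; rₐ = 420.2 Gm = 4.202e+11 m.
(a) a = (rₚ + rₐ) / 2 = (1.382e+11 + 4.202e+11) / 2 ≈ 2.792e+11 m = 279.2 Gm.
(b) e = (rₐ − rₚ) / (rₐ + rₚ) = (4.202e+11 − 1.382e+11) / (4.202e+11 + 1.382e+11) ≈ 0.505.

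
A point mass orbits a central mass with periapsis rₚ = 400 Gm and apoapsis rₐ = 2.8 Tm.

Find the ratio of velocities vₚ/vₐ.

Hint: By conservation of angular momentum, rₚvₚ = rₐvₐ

Convert to SI: rₚ = 400 Gm = 4e+11 m; rₐ = 2.8 Tm = 2.8e+12 m.
Conservation of angular momentum gives rₚvₚ = rₐvₐ, so vₚ/vₐ = rₐ/rₚ.
vₚ/vₐ = 2.8e+12 / 4e+11 ≈ 7.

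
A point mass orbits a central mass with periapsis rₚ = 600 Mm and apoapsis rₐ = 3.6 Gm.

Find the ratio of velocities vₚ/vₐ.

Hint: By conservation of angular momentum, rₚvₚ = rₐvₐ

Convert to SI: rₚ = 600 Mm = 6e+08 m; rₐ = 3.6 Gm = 3.6e+09 m.
Conservation of angular momentum gives rₚvₚ = rₐvₐ, so vₚ/vₐ = rₐ/rₚ.
vₚ/vₐ = 3.6e+09 / 6e+08 ≈ 6.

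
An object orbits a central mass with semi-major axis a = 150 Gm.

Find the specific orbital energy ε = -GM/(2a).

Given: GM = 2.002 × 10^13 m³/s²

Convert to SI: a = 150 Gm = 1.5e+11 m.
ε = −GM / (2a).
ε = −2.002e+13 / (2 · 1.5e+11) J/kg ≈ -66.73 J/kg = -66.73 J/kg.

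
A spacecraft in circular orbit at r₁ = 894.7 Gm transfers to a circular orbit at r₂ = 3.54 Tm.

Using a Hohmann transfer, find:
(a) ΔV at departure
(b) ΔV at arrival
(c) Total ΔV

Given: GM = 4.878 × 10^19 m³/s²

Convert to SI: r₁ = 894.7 Gm = 8.947e+11 m; r₂ = 3.54 Tm = 3.54e+12 m.
Transfer semi-major axis: a_t = (r₁ + r₂)/2 = (8.947e+11 + 3.54e+12)/2 = 2.21735e+12 m.
Circular speeds: v₁ = √(GM/r₁) = 7383.84 m/s, v₂ = √(GM/r₂) = 3712.1 m/s.
Transfer speeds (vis-viva v² = GM(2/r − 1/a_t)): v₁ᵗ = 9329.68 m/s, v₂ᵗ = 2357.98 m/s.
(a) ΔV₁ = |v₁ᵗ − v₁| ≈ 1946 m/s = 1.946 km/s.
(b) ΔV₂ = |v₂ − v₂ᵗ| ≈ 1354 m/s = 1.354 km/s.
(c) ΔV_total = ΔV₁ + ΔV₂ ≈ 3300 m/s = 3.3 km/s.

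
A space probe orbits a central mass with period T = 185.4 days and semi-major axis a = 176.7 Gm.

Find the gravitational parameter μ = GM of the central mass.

Convert to SI: T = 185.4 days = 1.60186e+07 s; a = 176.7 Gm = 1.767e+11 m.
GM = 4π² · a³ / T².
GM = 4π² · (1.767e+11)³ / (1.60186e+07)² m³/s² ≈ 8.488e+20 m³/s² = 8.488 × 10^20 m³/s².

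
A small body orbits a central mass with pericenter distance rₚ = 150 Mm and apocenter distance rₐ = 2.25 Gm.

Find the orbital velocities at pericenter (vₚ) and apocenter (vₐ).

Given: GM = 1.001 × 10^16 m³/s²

Convert to SI: rₚ = 150 Mm = 1.5e+08 m; rₐ = 2.25 Gm = 2.25e+09 m.
Use the vis-viva equation v² = GM(2/r − 1/a) with a = (rₚ + rₐ)/2 = (1.5e+08 + 2.25e+09)/2 = 1.2e+09 m.
vₚ = √(GM · (2/rₚ − 1/a)) = √(1.001e+16 · (2/1.5e+08 − 1/1.2e+09)) m/s ≈ 1.119e+04 m/s = 11.19 km/s.
vₐ = √(GM · (2/rₐ − 1/a)) = √(1.001e+16 · (2/2.25e+09 − 1/1.2e+09)) m/s ≈ 745.7 m/s = 745.7 m/s.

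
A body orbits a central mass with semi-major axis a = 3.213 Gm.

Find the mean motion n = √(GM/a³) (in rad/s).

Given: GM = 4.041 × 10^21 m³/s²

Convert to SI: a = 3.213 Gm = 3.213e+09 m.
n = √(GM / a³).
n = √(4.041e+21 / (3.213e+09)³) rad/s ≈ 0.000349 rad/s.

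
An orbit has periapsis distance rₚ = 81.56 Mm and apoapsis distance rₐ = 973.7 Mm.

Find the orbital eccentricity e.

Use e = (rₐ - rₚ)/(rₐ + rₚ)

Convert to SI: rₚ = 81.56 Mm = 8.156e+07 m; rₐ = 973.7 Mm = 9.737e+08 m.
e = (rₐ − rₚ) / (rₐ + rₚ).
e = (9.737e+08 − 8.156e+07) / (9.737e+08 + 8.156e+07) = 8.9214e+08 / 1.05526e+09 ≈ 0.8454.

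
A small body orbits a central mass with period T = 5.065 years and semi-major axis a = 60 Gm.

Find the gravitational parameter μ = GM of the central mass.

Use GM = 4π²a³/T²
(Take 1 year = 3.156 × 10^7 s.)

Convert to SI: T = 5.065 years = 1.59851e+08 s; a = 60 Gm = 6e+10 m.
GM = 4π² · a³ / T².
GM = 4π² · (6e+10)³ / (1.59851e+08)² m³/s² ≈ 3.337e+17 m³/s² = 3.337 × 10^17 m³/s².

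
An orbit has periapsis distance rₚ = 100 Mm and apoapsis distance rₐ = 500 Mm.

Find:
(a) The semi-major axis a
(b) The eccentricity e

Convert to SI: rₚ = 100 Mm = 1e+08 m; rₐ = 500 Mm = 5e+08 m.
(a) a = (rₚ + rₐ) / 2 = (1e+08 + 5e+08) / 2 ≈ 3e+08 m = 300 Mm.
(b) e = (rₐ − rₚ) / (rₐ + rₚ) = (5e+08 − 1e+08) / (5e+08 + 1e+08) ≈ 0.6667.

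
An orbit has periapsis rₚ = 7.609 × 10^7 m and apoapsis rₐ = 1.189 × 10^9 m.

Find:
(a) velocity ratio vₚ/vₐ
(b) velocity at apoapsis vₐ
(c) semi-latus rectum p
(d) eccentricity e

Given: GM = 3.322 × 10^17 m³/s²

(a) Conservation of angular momentum (rₚvₚ = rₐvₐ) gives vₚ/vₐ = rₐ/rₚ = 1.189e+09/7.609e+07 ≈ 15.63
(b) With a = (rₚ + rₐ)/2 = 6.32545e+08 m, vₐ = √(GM (2/rₐ − 1/a)) = √(3.322e+17 · (2/1.189e+09 − 1/6.32545e+08)) m/s ≈ 5797 m/s
(c) From a = (rₚ + rₐ)/2 = 6.32545e+08 m and e = (rₐ − rₚ)/(rₐ + rₚ) = 0.879708, p = a(1 − e²) = 6.32545e+08 · (1 − (0.879708)²) ≈ 1.43e+08 m
(d) e = (rₐ − rₚ)/(rₐ + rₚ) = (1.189e+09 − 7.609e+07)/(1.189e+09 + 7.609e+07) ≈ 0.8797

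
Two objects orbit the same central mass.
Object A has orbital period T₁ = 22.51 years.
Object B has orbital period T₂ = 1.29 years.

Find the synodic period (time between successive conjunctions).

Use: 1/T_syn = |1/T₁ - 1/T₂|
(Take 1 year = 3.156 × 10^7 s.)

Convert to SI: T₁ = 22.51 years = 7.10416e+08 s; T₂ = 1.29 years = 4.07124e+07 s.
T_syn = |T₁ · T₂ / (T₁ − T₂)|.
T_syn = |7.10416e+08 · 4.07124e+07 / (7.10416e+08 − 4.07124e+07)| s ≈ 4.319e+07 s = 1.368 years.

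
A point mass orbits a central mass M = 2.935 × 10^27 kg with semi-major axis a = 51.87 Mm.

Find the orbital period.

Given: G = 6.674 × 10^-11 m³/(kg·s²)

Convert to SI: a = 51.87 Mm = 5.187e+07 m.
GM = G · M = 6.674e-11 · 2.935e+27 = 1.95882e+17 m³/s².
Kepler's third law: T = 2π √(a³ / GM).
Substituting a = 5.187e+07 m and GM = 1.95882e+17 m³/s²:
T = 2π √((5.187e+07)³ / 1.95882e+17) s
T ≈ 5303 s = 1.473 hours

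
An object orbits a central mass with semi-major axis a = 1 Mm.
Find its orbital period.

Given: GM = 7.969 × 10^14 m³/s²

Convert to SI: a = 1 Mm = 1e+06 m.
Kepler's third law: T = 2π √(a³ / GM).
Substituting a = 1e+06 m and GM = 7.969e+14 m³/s²:
T = 2π √((1e+06)³ / 7.969e+14) s
T ≈ 222.6 s = 3.71 minutes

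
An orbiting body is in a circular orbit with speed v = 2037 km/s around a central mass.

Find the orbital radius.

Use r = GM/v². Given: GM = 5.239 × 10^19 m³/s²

Convert to SI: v = 2037 km/s = 2.037e+06 m/s.
For a circular orbit, v² = GM / r, so r = GM / v².
r = 5.239e+19 / (2.037e+06)² m ≈ 1.263e+07 m = 1.263 × 10^7 m.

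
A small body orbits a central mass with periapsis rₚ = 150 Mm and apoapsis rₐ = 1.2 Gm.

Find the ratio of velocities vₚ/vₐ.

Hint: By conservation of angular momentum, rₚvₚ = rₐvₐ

Convert to SI: rₚ = 150 Mm = 1.5e+08 m; rₐ = 1.2 Gm = 1.2e+09 m.
Conservation of angular momentum gives rₚvₚ = rₐvₐ, so vₚ/vₐ = rₐ/rₚ.
vₚ/vₐ = 1.2e+09 / 1.5e+08 ≈ 8.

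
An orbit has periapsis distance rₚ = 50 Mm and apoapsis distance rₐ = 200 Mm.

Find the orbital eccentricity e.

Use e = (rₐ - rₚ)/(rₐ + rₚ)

Convert to SI: rₚ = 50 Mm = 5e+07 m; rₐ = 200 Mm = 2e+08 m.
e = (rₐ − rₚ) / (rₐ + rₚ).
e = (2e+08 − 5e+07) / (2e+08 + 5e+07) = 1.5e+08 / 2.5e+08 ≈ 0.6.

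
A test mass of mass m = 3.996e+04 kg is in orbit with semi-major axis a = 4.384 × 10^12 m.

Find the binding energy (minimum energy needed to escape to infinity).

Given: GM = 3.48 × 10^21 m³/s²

Total orbital energy is E = −GMm/(2a); binding energy is E_bind = −E = GMm/(2a).
E_bind = 3.48e+21 · 3.996e+04 / (2 · 4.384e+12) J ≈ 1.586e+13 J = 15.86 TJ.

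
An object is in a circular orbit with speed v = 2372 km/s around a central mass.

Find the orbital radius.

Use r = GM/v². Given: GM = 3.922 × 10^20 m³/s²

Convert to SI: v = 2372 km/s = 2.372e+06 m/s.
For a circular orbit, v² = GM / r, so r = GM / v².
r = 3.922e+20 / (2.372e+06)² m ≈ 6.971e+07 m = 6.971 × 10^7 m.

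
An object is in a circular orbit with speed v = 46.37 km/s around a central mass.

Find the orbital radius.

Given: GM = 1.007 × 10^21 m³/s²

Convert to SI: v = 46.37 km/s = 46370 m/s.
For a circular orbit, v² = GM / r, so r = GM / v².
r = 1.007e+21 / (46370)² m ≈ 4.683e+11 m = 468.3 Gm.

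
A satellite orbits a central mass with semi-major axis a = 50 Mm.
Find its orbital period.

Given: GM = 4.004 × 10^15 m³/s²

Convert to SI: a = 50 Mm = 5e+07 m.
Kepler's third law: T = 2π √(a³ / GM).
Substituting a = 5e+07 m and GM = 4.004e+15 m³/s²:
T = 2π √((5e+07)³ / 4.004e+15) s
T ≈ 3.511e+04 s = 9.752 hours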